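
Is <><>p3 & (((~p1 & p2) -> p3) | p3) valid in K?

No, not valid

Tableau for the negation ~(<><>p3 & (((~p1 & p2) -> p3) | p3)):
1. ~(<><>p3 & (((~p1 & p2) -> p3) | p3)), u
2. ~(((~p1 & p2) -> p3) | p3), u
3. ~((~p1 & p2) -> p3), u
4. ~p3, u
5. ~p1 & p2, u
6. ~p1, u
7. p2, u
The negation has an open branch (countermodel exists).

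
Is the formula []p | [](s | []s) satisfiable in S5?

Yes, satisfiable

1. []p | [](s | []s), w0
2. [](s | []s), w0
3. s | []s, w0
4. []s, w0
5. s, w0
Accessibility: w0Rw0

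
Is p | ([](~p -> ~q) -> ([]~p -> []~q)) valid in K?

Valid in K

Tableau for the negation ~(p | ([](~p -> ~q) -> ([]~p -> []~q))):
1. ~(p | ([](~p -> ~q) -> ([]~p -> []~q))), u
2. ~p, u
3. ~([](~p -> ~q) -> ([]~p -> []~q)), u
4. [](~p -> ~q), u
5. ~([]~p -> []~q), u
6. []~p, u
7. ~[]~q, u
8. q, v
9. ~p -> ~q, v
10. ~p, v
11. ~q, v
Accessibility: uRv
Branch closes: q and ~q both at v.
Every branch of the negation's tableau closes; the branch above is one of them.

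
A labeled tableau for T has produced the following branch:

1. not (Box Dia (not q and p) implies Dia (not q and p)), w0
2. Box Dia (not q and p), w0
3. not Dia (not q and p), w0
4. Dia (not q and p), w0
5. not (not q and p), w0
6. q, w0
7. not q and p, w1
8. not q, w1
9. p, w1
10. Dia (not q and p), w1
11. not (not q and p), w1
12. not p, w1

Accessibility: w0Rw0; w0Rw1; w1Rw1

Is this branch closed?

Yes, closed

Both p and not p appear at w1.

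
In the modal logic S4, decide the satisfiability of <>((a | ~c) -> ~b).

1. <>((a | ~c) -> ~b), u
2. (a | ~c) -> ~b, v
3. ~b, v
Accessibility: uRu, uRv, vRv

Yes, satisfiable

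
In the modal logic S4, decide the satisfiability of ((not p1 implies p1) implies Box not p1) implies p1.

Yes, satisfiable

1. ((not p1 implies p1) implies Box not p1) implies p1, w0
2. p1, w0
Accessibility: w0Rw0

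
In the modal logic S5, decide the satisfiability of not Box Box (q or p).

Yes, satisfiable

1. not Box Box (q or p), w0
2. not Box (q or p), w1
3. not (q or p), w2
4. not q, w2
5. not p, w2
Accessibility: w0Rw0, w0Rw1, w0Rw2, w1Rw0, w1Rw1, w1Rw2, w2Rw0, w2Rw1, w2Rw2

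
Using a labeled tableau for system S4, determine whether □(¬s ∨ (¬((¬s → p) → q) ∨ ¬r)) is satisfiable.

Satisfiable

1. □(¬s ∨ (¬((¬s → p) → q) ∨ ¬r)), u
2. ¬s ∨ (¬((¬s → p) → q) ∨ ¬r), u   [□-rule on 1 via uRu]
3. ¬((¬s → p) → q) ∨ ¬r, u   [∨-rule on 2 (branches; this branch)]
4. ¬r, u   [∨-rule on 3 (branches; this branch)]
Accessibility: uRu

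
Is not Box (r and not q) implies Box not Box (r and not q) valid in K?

Tableau for the negation not (not Box (r and not q) implies Box not Box (r and not q)):
1. not (not Box (r and not q) implies Box not Box (r and not q)), 0
2. not Box (r and not q), 0
3. not Box not Box (r and not q), 0
4. not (r and not q), 1
5. q, 1
6. Box (r and not q), 2
Accessibility: 0R1, 0R2
The negation has an open branch (countermodel exists).

No, not valid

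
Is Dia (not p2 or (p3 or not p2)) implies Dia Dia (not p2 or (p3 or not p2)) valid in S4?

Tableau for the negation not (Dia (not p2 or (p3 or not p2)) implies Dia Dia (not p2 or (p3 or not p2))):
1. not (Dia (not p2 or (p3 or not p2)) implies Dia Dia (not p2 or (p3 or not p2))), w0
2. Dia (not p2 or (p3 or not p2)), w0
3. not Dia Dia (not p2 or (p3 or not p2)), w0
4. not Dia (not p2 or (p3 or not p2)), w0
5. not (not p2 or (p3 or not p2)), w0
6. p2, w0
7. not (p3 or not p2), w0
8. not p3, w0
9. not p2 or (p3 or not p2), w1
10. not Dia (not p2 or (p3 or not p2)), w1
11. not (not p2 or (p3 or not p2)), w1
12. p2, w1
13. not (p3 or not p2), w1
14. not p3, w1
15. p3 or not p2, w1
16. not p2, w1
Accessibility: w0Rw0, w0Rw1, w1Rw1
Branch closes: p2 and not p2 both at w1.
Every branch of the negation's tableau closes; the branch above is one of them.

Yes, valid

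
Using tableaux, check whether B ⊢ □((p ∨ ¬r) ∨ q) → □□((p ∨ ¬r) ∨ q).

Not valid

Tableau for the negation ¬(□((p ∨ ¬r) ∨ q) → □□((p ∨ ¬r) ∨ q)):
1. ¬(□((p ∨ ¬r) ∨ q) → □□((p ∨ ¬r) ∨ q)), w0
2. □((p ∨ ¬r) ∨ q), w0
3. ¬□□((p ∨ ¬r) ∨ q), w0
4. (p ∨ ¬r) ∨ q, w0
5. q, w0
6. ¬□((p ∨ ¬r) ∨ q), w1
7. (p ∨ ¬r) ∨ q, w1
8. q, w1
9. ¬((p ∨ ¬r) ∨ q), w2
10. ¬(p ∨ ¬r), w2
11. ¬q, w2
12. ¬p, w2
13. r, w2
Accessibility: w0Rw0, w0Rw1, w1Rw0, w1Rw1, w1Rw2, w2Rw1, w2Rw2
The negation has an open branch (countermodel exists).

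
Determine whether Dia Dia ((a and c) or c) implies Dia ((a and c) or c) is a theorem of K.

Tableau for the negation not (Dia Dia ((a and c) or c) implies Dia ((a and c) or c)):
1. not (Dia Dia ((a and c) or c) implies Dia ((a and c) or c)), u
2. Dia Dia ((a and c) or c), u   [neg-implies-rule on 1]
3. not Dia ((a and c) or c), u   [neg-implies-rule on 1]
4. Dia ((a and c) or c), v   [Dia-rule on 2: fresh world v, uRv]
5. not ((a and c) or c), v   [neg-Dia-rule on 3 via uRv]
6. not (a and c), v   [neg-or-rule on 5]
7. not c, v   [neg-or-rule on 5]
8. (a and c) or c, w   [Dia-rule on 4: fresh world w, vRw]
9. c, w   [or-rule on 8 (branches; this branch)]
Accessibility: uRv, vRw
The negation has an open branch (countermodel exists).

Invalid (countermodel exists)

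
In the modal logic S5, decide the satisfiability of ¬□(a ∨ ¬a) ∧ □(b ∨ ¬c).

1. ¬□(a ∨ ¬a) ∧ □(b ∨ ¬c), u
2. ¬□(a ∨ ¬a), u
3. □(b ∨ ¬c), u
4. b ∨ ¬c, u
5. ¬c, u
6. ¬(a ∨ ¬a), v
7. ¬a, v
8. a, v
Accessibility: uRu, uRv, vRu, vRv
Branch closes: a and ¬a both at v.
All branches of the tableau close; one closing branch shown above.

Unsatisfiable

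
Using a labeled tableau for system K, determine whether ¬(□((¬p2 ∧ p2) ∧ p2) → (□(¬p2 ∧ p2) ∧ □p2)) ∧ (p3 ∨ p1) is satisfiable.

Unsatisfiable

1. ¬(□((¬p2 ∧ p2) ∧ p2) → (□(¬p2 ∧ p2) ∧ □p2)) ∧ (p3 ∨ p1), 0
2. ¬(□((¬p2 ∧ p2) ∧ p2) → (□(¬p2 ∧ p2) ∧ □p2)), 0
3. p3 ∨ p1, 0
4. □((¬p2 ∧ p2) ∧ p2), 0
5. ¬(□(¬p2 ∧ p2) ∧ □p2), 0
6. p1, 0
7. ¬□(¬p2 ∧ p2), 0
8. ¬(¬p2 ∧ p2), 1
9. (¬p2 ∧ p2) ∧ p2, 1
10. ¬p2 ∧ p2, 1
11. p2, 1
12. ¬p2, 1
Accessibility: 0R1
Branch closes: p2 and ¬p2 both at 1.
Every branch closes; the branch above is one of them.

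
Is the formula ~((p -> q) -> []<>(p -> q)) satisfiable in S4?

1. ~((p -> q) -> []<>(p -> q)), w0
2. p -> q, w0   [~->-rule on 1]
3. ~[]<>(p -> q), w0   [~->-rule on 1]
4. q, w0   [->-rule on 2 (branches; this branch)]
5. ~<>(p -> q), w1   [~[]-rule on 3: fresh world w1, w0Rw1]
6. ~(p -> q), w1   [~<>-rule on 5 via w1Rw1]
7. p, w1   [~->-rule on 6]
8. ~q, w1   [~->-rule on 6]
Accessibility: w0Rw0, w0Rw1, w1Rw1

Satisfiable (open branch found)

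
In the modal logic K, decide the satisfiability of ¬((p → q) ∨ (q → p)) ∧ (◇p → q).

1. ¬((p → q) ∨ (q → p)) ∧ (◇p → q), 0
2. ¬((p → q) ∨ (q → p)), 0
3. ◇p → q, 0
4. ¬(p → q), 0
5. ¬(q → p), 0
6. p, 0
7. ¬q, 0
8. q, 0
9. ¬p, 0
Branch closes: q and ¬q both at 0.
All branches of the tableau close; one closing branch shown above.

Unsatisfiable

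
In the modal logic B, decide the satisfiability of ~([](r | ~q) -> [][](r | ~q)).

Satisfiable

1. ~([](r | ~q) -> [][](r | ~q)), w0
2. [](r | ~q), w0
3. ~[][](r | ~q), w0
4. r | ~q, w0
5. ~q, w0
6. ~[](r | ~q), w1
7. r | ~q, w1
8. ~q, w1
9. ~(r | ~q), w2
10. ~r, w2
11. q, w2
Accessibility: w0Rw0, w0Rw1, w1Rw0, w1Rw1, w1Rw2, w2Rw1, w2Rw2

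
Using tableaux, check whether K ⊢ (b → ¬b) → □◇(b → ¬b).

No, not valid

Tableau for the negation ¬((b → ¬b) → □◇(b → ¬b)):
1. ¬((b → ¬b) → □◇(b → ¬b)), u
2. b → ¬b, u
3. ¬□◇(b → ¬b), u
4. ¬b, u
5. ¬◇(b → ¬b), v
Accessibility: uRv
The negation has an open branch (countermodel exists).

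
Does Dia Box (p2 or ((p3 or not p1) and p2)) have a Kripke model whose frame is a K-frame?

1. Dia Box (p2 or ((p3 or not p1) and p2)), u
2. Box (p2 or ((p3 or not p1) and p2)), v
Accessibility: uRv

Yes, satisfiable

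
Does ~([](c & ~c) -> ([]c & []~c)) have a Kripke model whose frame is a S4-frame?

1. ~([](c & ~c) -> ([]c & []~c)), w0
2. [](c & ~c), w0
3. ~([]c & []~c), w0
4. c & ~c, w0
5. c, w0
6. ~c, w0
Accessibility: w0Rw0
Branch closes: c and ~c both at w0.
Every branch closes; the branch above is one of them.

No, unsatisfiable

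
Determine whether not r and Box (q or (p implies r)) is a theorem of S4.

No, not valid

Tableau for the negation not (not r and Box (q or (p implies r))):
1. not (not r and Box (q or (p implies r))), w0
2. not Box (q or (p implies r)), w0
3. not (q or (p implies r)), w1
4. not q, w1
5. not (p implies r), w1
6. p, w1
7. not r, w1
Accessibility: w0Rw0, w0Rw1, w1Rw1
The negation has an open branch (countermodel exists).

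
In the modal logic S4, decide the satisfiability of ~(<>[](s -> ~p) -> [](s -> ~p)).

Satisfiable

1. ~(<>[](s -> ~p) -> [](s -> ~p)), 0
2. <>[](s -> ~p), 0
3. ~[](s -> ~p), 0
4. [](s -> ~p), 1
5. s -> ~p, 1
6. ~p, 1
7. ~(s -> ~p), 2
8. s, 2
9. p, 2
Accessibility: 0R0, 0R1, 0R2, 1R1, 2R2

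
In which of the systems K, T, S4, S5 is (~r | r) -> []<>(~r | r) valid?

K-tableau for the negation ~((~r | r) -> []<>(~r | r)):
1. ~((~r | r) -> []<>(~r | r)), u
2. ~r | r, u   [~->-rule on 1]
3. ~[]<>(~r | r), u   [~->-rule on 1]
4. r, u   [|-rule on 2 (branches; this branch)]
5. ~<>(~r | r), v   [~[]-rule on 3: fresh world v, uRv]
Accessibility: uRv
Complete open branch: countermodel on a K-frame, so not valid in K.
T-tableau for the negation ~((~r | r) -> []<>(~r | r)):
1. ~((~r | r) -> []<>(~r | r)), u
2. ~r | r, u   [~->-rule on 1]
3. ~[]<>(~r | r), u   [~->-rule on 1]
4. r, u   [|-rule on 2 (branches; this branch)]
5. ~<>(~r | r), v   [~[]-rule on 3: fresh world v, uRv]
6. ~(~r | r), v   [~<>-rule on 5 via vRv]
7. r, v   [~|-rule on 6]
8. ~r, v   [~|-rule on 6]
Accessibility: uRu, uRv, vRv
Branch closes: r and ~r both at v.
Every branch closes (one shown): valid in T, hence also in S4, S5 (every theorem of T is a theorem of S4 and S5).

T, S4, S5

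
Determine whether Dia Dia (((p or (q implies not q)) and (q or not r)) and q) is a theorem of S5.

Invalid (countermodel exists)

Tableau for the negation not Dia Dia (((p or (q implies not q)) and (q or not r)) and q):
1. not Dia Dia (((p or (q implies not q)) and (q or not r)) and q), u
2. not Dia (((p or (q implies not q)) and (q or not r)) and q), u   [neg-Dia-rule on 1 via uRu]
3. not (((p or (q implies not q)) and (q or not r)) and q), u   [neg-Dia-rule on 2 via uRu]
4. not q, u   [neg-and-rule on 3 (branches; this branch)]
Accessibility: uRu
The negation has an open branch (countermodel exists).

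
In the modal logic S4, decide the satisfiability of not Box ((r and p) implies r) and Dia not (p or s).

1. not Box ((r and p) implies r) and Dia not (p or s), u
2. not Box ((r and p) implies r), u   [and-rule on 1]
3. Dia not (p or s), u   [and-rule on 1]
4. not ((r and p) implies r), v   [neg-Box-rule on 2: fresh world v, uRv]
5. r and p, v   [neg-implies-rule on 4]
6. not r, v   [neg-implies-rule on 4]
7. r, v   [and-rule on 5]
8. p, v   [and-rule on 5]
Accessibility: uRu, uRv, vRv
Branch closes: r and not r both at v.
All branches of the tableau close; one closing branch shown above.

No, unsatisfiable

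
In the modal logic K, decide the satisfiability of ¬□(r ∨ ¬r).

1. ¬□(r ∨ ¬r), 0
2. ¬(r ∨ ¬r), 1
3. ¬r, 1
4. r, 1
Accessibility: 0R1
Branch closes: r and ¬r both at 1.
All branches of the tableau close; one closing branch shown above.

No, unsatisfiable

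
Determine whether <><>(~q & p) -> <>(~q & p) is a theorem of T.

Tableau for the negation ~(<><>(~q & p) -> <>(~q & p)):
1. ~(<><>(~q & p) -> <>(~q & p)), u
2. <><>(~q & p), u   [~->-rule on 1]
3. ~<>(~q & p), u   [~->-rule on 1]
4. ~(~q & p), u   [~<>-rule on 3 via uRu]
5. ~p, u   [~&-rule on 4 (branches; this branch)]
6. <>(~q & p), v   [<>-rule on 2: fresh world v, uRv]
7. ~(~q & p), v   [~<>-rule on 3 via uRv]
8. ~p, v   [~&-rule on 7 (branches; this branch)]
9. ~q & p, w   [<>-rule on 6: fresh world w, vRw]
10. ~q, w   [&-rule on 9]
11. p, w   [&-rule on 9]
Accessibility: uRu, uRv, vRv, vRw, wRw
The negation has an open branch (countermodel exists).

Not valid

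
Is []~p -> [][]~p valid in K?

Tableau for the negation ~([]~p -> [][]~p):
1. ~([]~p -> [][]~p), u
2. []~p, u   [~->-rule on 1]
3. ~[][]~p, u   [~->-rule on 1]
4. ~[]~p, v   [~[]-rule on 3: fresh world v, uRv]
5. ~p, v   [[]-rule on 2 via uRv]
6. p, w   [~[]-rule on 4: fresh world w, vRw]
Accessibility: uRv, vRw
The negation has an open branch (countermodel exists).

Invalid (countermodel exists)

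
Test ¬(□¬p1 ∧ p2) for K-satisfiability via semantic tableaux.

1. ¬(□¬p1 ∧ p2), u
2. ¬p2, u   [¬∧-rule on 1 (branches; this branch)]

Satisfiable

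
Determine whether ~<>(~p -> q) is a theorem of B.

Invalid (countermodel exists)

Tableau for the negation <>(~p -> q):
1. <>(~p -> q), u
2. ~p -> q, v
3. q, v
Accessibility: uRu, uRv, vRu, vRv
The negation has an open branch (countermodel exists).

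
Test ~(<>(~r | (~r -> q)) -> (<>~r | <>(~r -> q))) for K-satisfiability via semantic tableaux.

1. ~(<>(~r | (~r -> q)) -> (<>~r | <>(~r -> q))), 0
2. <>(~r | (~r -> q)), 0   [~->-rule on 1]
3. ~(<>~r | <>(~r -> q)), 0   [~->-rule on 1]
4. ~<>~r, 0   [~|-rule on 3]
5. ~<>(~r -> q), 0   [~|-rule on 3]
6. ~r | (~r -> q), 1   [<>-rule on 2: fresh world 1, 0R1]
7. r, 1   [~<>-rule on 4 via 0R1]
8. ~(~r -> q), 1   [~<>-rule on 5 via 0R1]
9. ~r, 1   [~->-rule on 8]
10. ~q, 1   [~->-rule on 8]
Accessibility: 0R1
Branch closes: r and ~r both at 1.
(One branch shown.) All branches close.

No, unsatisfiable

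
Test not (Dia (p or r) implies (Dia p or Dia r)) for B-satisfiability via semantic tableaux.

Unsatisfiable (every branch closes)

1. not (Dia (p or r) implies (Dia p or Dia r)), 0
2. Dia (p or r), 0
3. not (Dia p or Dia r), 0
4. not Dia p, 0
5. not Dia r, 0
6. not p, 0
7. not r, 0
8. p or r, 1
9. not p, 1
10. not r, 1
11. r, 1
Accessibility: 0R0, 0R1, 1R0, 1R1
Branch closes: r and not r both at 1.
(One branch shown.) All branches close.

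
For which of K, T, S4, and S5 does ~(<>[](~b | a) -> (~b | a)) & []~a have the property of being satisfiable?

K, T, S4

S5-tableau for the formula:
1. ~(<>[](~b | a) -> (~b | a)) & []~a, w0
2. ~(<>[](~b | a) -> (~b | a)), w0
3. []~a, w0
4. <>[](~b | a), w0
5. ~(~b | a), w0
6. b, w0
7. ~a, w0
8. [](~b | a), w1
9. ~a, w1
10. ~b | a, w0
11. ~b | a, w1
12. a, w0
Accessibility: w0Rw0, w0Rw1, w1Rw0, w1Rw1
Branch closes: a and ~a both at w0.
Every branch closes (one shown): unsatisfiable in S5.
S4-tableau for the formula:
1. ~(<>[](~b | a) -> (~b | a)) & []~a, w0
2. ~(<>[](~b | a) -> (~b | a)), w0
3. []~a, w0
4. <>[](~b | a), w0
5. ~(~b | a), w0
6. b, w0
7. ~a, w0
8. [](~b | a), w1
9. ~a, w1
10. ~b | a, w1
11. ~b, w1
Accessibility: w0Rw0, w0Rw1, w1Rw1
Complete open branch: satisfiable in S4, hence also in K, T (this S4-model is also a K-model and a T-model).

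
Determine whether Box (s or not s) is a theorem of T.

Tableau for the negation not Box (s or not s):
1. not Box (s or not s), w0
2. not (s or not s), w1   [neg-Box-rule on 1: fresh world w1, w0Rw1]
3. not s, w1   [neg-or-rule on 2]
4. s, w1   [neg-or-rule on 2]
Accessibility: w0Rw0, w0Rw1, w1Rw1
Branch closes: s and not s both at w1.
All branches of the negation close; one closing branch shown above.

Valid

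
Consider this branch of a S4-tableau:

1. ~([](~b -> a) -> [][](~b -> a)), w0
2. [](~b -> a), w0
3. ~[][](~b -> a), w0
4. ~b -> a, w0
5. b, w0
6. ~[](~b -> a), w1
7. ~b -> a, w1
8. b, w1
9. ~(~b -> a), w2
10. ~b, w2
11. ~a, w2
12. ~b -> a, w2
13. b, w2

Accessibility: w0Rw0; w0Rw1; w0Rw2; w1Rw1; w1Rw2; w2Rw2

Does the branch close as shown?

Both b and ~b appear at w2.

Closed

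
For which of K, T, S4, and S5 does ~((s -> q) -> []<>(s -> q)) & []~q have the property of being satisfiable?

K, T, S4

S4-tableau for the formula:
1. ~((s -> q) -> []<>(s -> q)) & []~q, w0
2. ~((s -> q) -> []<>(s -> q)), w0   [&-rule on 1]
3. []~q, w0   [&-rule on 1]
4. s -> q, w0   [~->-rule on 2]
5. ~[]<>(s -> q), w0   [~->-rule on 2]
6. ~q, w0   [[]-rule on 3 via w0Rw0]
7. ~s, w0   [->-rule on 4 (branches; this branch)]
8. ~<>(s -> q), w1   [~[]-rule on 5: fresh world w1, w0Rw1]
9. ~q, w1   [[]-rule on 3 via w0Rw1]
10. ~(s -> q), w1   [~<>-rule on 8 via w1Rw1]
11. s, w1   [~->-rule on 10]
Accessibility: w0Rw0, w0Rw1, w1Rw1
Complete open branch: satisfiable in S4, hence also in K, T (this S4-model is also a K-model and a T-model).
S5-tableau for the formula:
1. ~((s -> q) -> []<>(s -> q)) & []~q, w0
2. ~((s -> q) -> []<>(s -> q)), w0   [&-rule on 1]
3. []~q, w0   [&-rule on 1]
4. s -> q, w0   [~->-rule on 2]
5. ~[]<>(s -> q), w0   [~->-rule on 2]
6. ~q, w0   [[]-rule on 3 via w0Rw0]
7. ~s, w0   [->-rule on 4 (branches; this branch)]
8. ~<>(s -> q), w1   [~[]-rule on 5: fresh world w1, w0Rw1]
9. ~q, w1   [[]-rule on 3 via w0Rw1]
10. ~(s -> q), w0   [~<>-rule on 8 via w1Rw0]
11. s, w0   [~->-rule on 10]
Accessibility: w0Rw0, w0Rw1, w1Rw0, w1Rw1
Branch closes: s and ~s both at w0.
Every branch closes (one shown): unsatisfiable in S5.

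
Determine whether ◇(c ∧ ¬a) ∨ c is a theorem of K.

Tableau for the negation ¬(◇(c ∧ ¬a) ∨ c):
1. ¬(◇(c ∧ ¬a) ∨ c), 0
2. ¬◇(c ∧ ¬a), 0
3. ¬c, 0
The negation has an open branch (countermodel exists).

No, not valid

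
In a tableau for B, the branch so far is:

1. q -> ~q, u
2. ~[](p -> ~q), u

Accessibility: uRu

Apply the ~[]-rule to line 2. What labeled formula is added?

a fresh world v with uRv, and ~(p -> ~q) at v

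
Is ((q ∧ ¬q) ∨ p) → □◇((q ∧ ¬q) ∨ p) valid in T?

Tableau for the negation ¬(((q ∧ ¬q) ∨ p) → □◇((q ∧ ¬q) ∨ p)):
1. ¬(((q ∧ ¬q) ∨ p) → □◇((q ∧ ¬q) ∨ p)), 0
2. (q ∧ ¬q) ∨ p, 0   [¬→-rule on 1]
3. ¬□◇((q ∧ ¬q) ∨ p), 0   [¬→-rule on 1]
4. p, 0   [∨-rule on 2 (branches; this branch)]
5. ¬◇((q ∧ ¬q) ∨ p), 1   [¬□-rule on 3: fresh world 1, 0R1]
6. ¬((q ∧ ¬q) ∨ p), 1   [¬◇-rule on 5 via 1R1]
7. ¬(q ∧ ¬q), 1   [¬∨-rule on 6]
8. ¬p, 1   [¬∨-rule on 6]
9. q, 1   [¬∧-rule on 7 (branches; this branch)]
Accessibility: 0R0, 0R1, 1R1
The negation has an open branch (countermodel exists).

Invalid (countermodel exists)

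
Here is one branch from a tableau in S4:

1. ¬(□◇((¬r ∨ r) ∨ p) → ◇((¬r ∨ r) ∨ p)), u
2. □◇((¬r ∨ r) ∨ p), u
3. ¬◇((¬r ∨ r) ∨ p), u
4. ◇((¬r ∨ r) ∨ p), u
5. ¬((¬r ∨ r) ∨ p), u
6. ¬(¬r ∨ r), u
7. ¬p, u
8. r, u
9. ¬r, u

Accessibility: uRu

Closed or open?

Both r and ¬r appear at u.

Closed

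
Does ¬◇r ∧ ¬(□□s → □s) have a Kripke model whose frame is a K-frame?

Yes, satisfiable

1. ¬◇r ∧ ¬(□□s → □s), 0
2. ¬◇r, 0
3. ¬(□□s → □s), 0
4. □□s, 0
5. ¬□s, 0
6. ¬s, 1
7. ¬r, 1
8. □s, 1
Accessibility: 0R1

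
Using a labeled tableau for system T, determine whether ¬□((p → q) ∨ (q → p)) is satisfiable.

No, unsatisfiable

1. ¬□((p → q) ∨ (q → p)), w0
2. ¬((p → q) ∨ (q → p)), w1   [¬□-rule on 1: fresh world w1, w0Rw1]
3. ¬(p → q), w1   [¬∨-rule on 2]
4. ¬(q → p), w1   [¬∨-rule on 2]
5. p, w1   [¬→-rule on 3]
6. ¬q, w1   [¬→-rule on 3]
7. q, w1   [¬→-rule on 4]
8. ¬p, w1   [¬→-rule on 4]
Accessibility: w0Rw0, w0Rw1, w1Rw1
Branch closes: q and ¬q both at w1.
Every branch closes; the branch above is one of them.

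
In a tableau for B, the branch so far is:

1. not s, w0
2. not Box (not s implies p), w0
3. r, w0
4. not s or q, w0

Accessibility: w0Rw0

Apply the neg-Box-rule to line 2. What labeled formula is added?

a fresh world w1 with w0Rw1, and not (not s implies p) at w1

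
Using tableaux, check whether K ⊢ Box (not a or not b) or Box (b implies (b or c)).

Valid in K

Tableau for the negation not (Box (not a or not b) or Box (b implies (b or c))):
1. not (Box (not a or not b) or Box (b implies (b or c))), w0
2. not Box (not a or not b), w0   [neg-or-rule on 1]
3. not Box (b implies (b or c)), w0   [neg-or-rule on 1]
4. not (not a or not b), w1   [neg-Box-rule on 2: fresh world w1, w0Rw1]
5. a, w1   [neg-or-rule on 4]
6. b, w1   [neg-or-rule on 4]
7. not (b implies (b or c)), w2   [neg-Box-rule on 3: fresh world w2, w0Rw2]
8. b, w2   [neg-implies-rule on 7]
9. not (b or c), w2   [neg-implies-rule on 7]
10. not b, w2   [neg-or-rule on 9]
11. not c, w2   [neg-or-rule on 9]
Accessibility: w0Rw1, w0Rw2
Branch closes: b and not b both at w2.
All branches of the negation close; one closing branch shown above.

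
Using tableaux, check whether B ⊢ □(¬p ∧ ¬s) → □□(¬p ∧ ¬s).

No, not valid

Tableau for the negation ¬(□(¬p ∧ ¬s) → □□(¬p ∧ ¬s)):
1. ¬(□(¬p ∧ ¬s) → □□(¬p ∧ ¬s)), w0
2. □(¬p ∧ ¬s), w0
3. ¬□□(¬p ∧ ¬s), w0
4. ¬p ∧ ¬s, w0
5. ¬p, w0
6. ¬s, w0
7. ¬□(¬p ∧ ¬s), w1
8. ¬p ∧ ¬s, w1
9. ¬p, w1
10. ¬s, w1
11. ¬(¬p ∧ ¬s), w2
12. s, w2
Accessibility: w0Rw0, w0Rw1, w1Rw0, w1Rw1, w1Rw2, w2Rw1, w2Rw2
The negation has an open branch (countermodel exists).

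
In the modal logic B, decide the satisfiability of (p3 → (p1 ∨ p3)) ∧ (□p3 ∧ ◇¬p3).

Unsatisfiable (every branch closes)

1. (p3 → (p1 ∨ p3)) ∧ (□p3 ∧ ◇¬p3), u
2. p3 → (p1 ∨ p3), u   [∧-rule on 1]
3. □p3 ∧ ◇¬p3, u   [∧-rule on 1]
4. □p3, u   [∧-rule on 3]
5. ◇¬p3, u   [∧-rule on 3]
6. p3, u   [□-rule on 4 via uRu]
7. p1 ∨ p3, u   [→-rule on 2 (branches; this branch)]
8. ¬p3, v   [◇-rule on 5: fresh world v, uRv]
9. p3, v   [□-rule on 4 via uRv]
Accessibility: uRu, uRv, vRu, vRv
Branch closes: p3 and ¬p3 both at v.
All branches of the tableau close; one closing branch shown above.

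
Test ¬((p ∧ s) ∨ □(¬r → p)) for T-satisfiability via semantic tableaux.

Yes, satisfiable

1. ¬((p ∧ s) ∨ □(¬r → p)), 0
2. ¬(p ∧ s), 0
3. ¬□(¬r → p), 0
4. ¬s, 0
5. ¬(¬r → p), 1
6. ¬r, 1
7. ¬p, 1
Accessibility: 0R0, 0R1, 1R1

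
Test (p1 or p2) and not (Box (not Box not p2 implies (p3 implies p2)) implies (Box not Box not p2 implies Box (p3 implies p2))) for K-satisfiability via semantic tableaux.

Unsatisfiable (every branch closes)

1. (p1 or p2) and not (Box (not Box not p2 implies (p3 implies p2)) implies (Box not Box not p2 implies Box (p3 implies p2))), u
2. p1 or p2, u   [and-rule on 1]
3. not (Box (not Box not p2 implies (p3 implies p2)) implies (Box not Box not p2 implies Box (p3 implies p2))), u   [and-rule on 1]
4. Box (not Box not p2 implies (p3 implies p2)), u   [neg-implies-rule on 3]
5. not (Box not Box not p2 implies Box (p3 implies p2)), u   [neg-implies-rule on 3]
6. Box not Box not p2, u   [neg-implies-rule on 5]
7. not Box (p3 implies p2), u   [neg-implies-rule on 5]
8. p2, u   [or-rule on 2 (branches; this branch)]
9. not (p3 implies p2), v   [neg-Box-rule on 7: fresh world v, uRv]
10. p3, v   [neg-implies-rule on 9]
11. not p2, v   [neg-implies-rule on 9]
12. not Box not p2 implies (p3 implies p2), v   [Box-rule on 4 via uRv]
13. not Box not p2, v   [Box-rule on 6 via uRv]
14. Box not p2, v   [implies-rule on 12 (branches; this branch)]
15. p2, w   [neg-Box-rule on 13: fresh world w, vRw]
16. not p2, w   [Box-rule on 14 via vRw]
Accessibility: uRv, vRw
Branch closes: p2 and not p2 both at w.
All branches of the tableau close; one closing branch shown above.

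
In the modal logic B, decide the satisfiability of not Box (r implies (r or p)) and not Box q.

1. not Box (r implies (r or p)) and not Box q, u
2. not Box (r implies (r or p)), u
3. not Box q, u
4. not (r implies (r or p)), v
5. r, v
6. not (r or p), v
7. not r, v
8. not p, v
Accessibility: uRu, uRv, vRu, vRv
Branch closes: r and not r both at v.
Every branch closes; the branch above is one of them.

Unsatisfiable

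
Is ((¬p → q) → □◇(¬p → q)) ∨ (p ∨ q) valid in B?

Tableau for the negation ¬(((¬p → q) → □◇(¬p → q)) ∨ (p ∨ q)):
1. ¬(((¬p → q) → □◇(¬p → q)) ∨ (p ∨ q)), 0
2. ¬((¬p → q) → □◇(¬p → q)), 0   [¬∨-rule on 1]
3. ¬(p ∨ q), 0   [¬∨-rule on 1]
4. ¬p → q, 0   [¬→-rule on 2]
5. ¬□◇(¬p → q), 0   [¬→-rule on 2]
6. ¬p, 0   [¬∨-rule on 3]
7. ¬q, 0   [¬∨-rule on 3]
8. q, 0   [→-rule on 4 (branches; this branch)]
Accessibility: 0R0
Branch closes: q and ¬q both at 0.
All branches of the negation close; one closing branch shown above.

Yes, valid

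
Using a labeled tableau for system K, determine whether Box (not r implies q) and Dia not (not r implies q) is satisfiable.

1. Box (not r implies q) and Dia not (not r implies q), u
2. Box (not r implies q), u
3. Dia not (not r implies q), u
4. not (not r implies q), v
5. not r, v
6. not q, v
7. not r implies q, v
8. q, v
Accessibility: uRv
Branch closes: q and not q both at v.
All branches of the tableau close; one closing branch shown above.

No, unsatisfiable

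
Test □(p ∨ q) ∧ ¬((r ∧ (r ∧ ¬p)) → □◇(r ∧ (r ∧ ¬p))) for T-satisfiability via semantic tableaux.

Satisfiable (open branch found)

1. □(p ∨ q) ∧ ¬((r ∧ (r ∧ ¬p)) → □◇(r ∧ (r ∧ ¬p))), u
2. □(p ∨ q), u   [∧-rule on 1]
3. ¬((r ∧ (r ∧ ¬p)) → □◇(r ∧ (r ∧ ¬p))), u   [∧-rule on 1]
4. r ∧ (r ∧ ¬p), u   [¬→-rule on 3]
5. ¬□◇(r ∧ (r ∧ ¬p)), u   [¬→-rule on 3]
6. r, u   [∧-rule on 4]
7. r ∧ ¬p, u   [∧-rule on 4]
8. ¬p, u   [∧-rule on 7]
9. p ∨ q, u   [□-rule on 2 via uRu]
10. q, u   [∨-rule on 9 (branches; this branch)]
11. ¬◇(r ∧ (r ∧ ¬p)), v   [¬□-rule on 5: fresh world v, uRv]
12. p ∨ q, v   [□-rule on 2 via uRv]
13. ¬(r ∧ (r ∧ ¬p)), v   [¬◇-rule on 11 via vRv]
14. q, v   [∨-rule on 12 (branches; this branch)]
15. ¬(r ∧ ¬p), v   [¬∧-rule on 13 (branches; this branch)]
16. p, v   [¬∧-rule on 15 (branches; this branch)]
Accessibility: uRu, uRv, vRv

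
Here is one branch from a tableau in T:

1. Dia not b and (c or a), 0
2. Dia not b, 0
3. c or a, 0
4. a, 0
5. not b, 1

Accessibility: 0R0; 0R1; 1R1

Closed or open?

No, open

There is no literal clash: for every atom and world, at most one sign appears.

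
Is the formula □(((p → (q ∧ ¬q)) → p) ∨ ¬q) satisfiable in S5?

Yes, satisfiable

1. □(((p → (q ∧ ¬q)) → p) ∨ ¬q), w0
2. ((p → (q ∧ ¬q)) → p) ∨ ¬q, w0
3. ¬q, w0
Accessibility: w0Rw0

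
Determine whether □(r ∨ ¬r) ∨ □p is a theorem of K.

Valid in K

Tableau for the negation ¬(□(r ∨ ¬r) ∨ □p):
1. ¬(□(r ∨ ¬r) ∨ □p), w0
2. ¬□(r ∨ ¬r), w0
3. ¬□p, w0
4. ¬(r ∨ ¬r), w1
5. ¬r, w1
6. r, w1
Accessibility: w0Rw1
Branch closes: r and ¬r both at w1.
All branches of the negation close; one closing branch shown above.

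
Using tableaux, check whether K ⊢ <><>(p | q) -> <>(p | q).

Tableau for the negation ~(<><>(p | q) -> <>(p | q)):
1. ~(<><>(p | q) -> <>(p | q)), w0
2. <><>(p | q), w0
3. ~<>(p | q), w0
4. <>(p | q), w1
5. ~(p | q), w1
6. ~p, w1
7. ~q, w1
8. p | q, w2
9. q, w2
Accessibility: w0Rw1, w1Rw2
The negation has an open branch (countermodel exists).

No, not valid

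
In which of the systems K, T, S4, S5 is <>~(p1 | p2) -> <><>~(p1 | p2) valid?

T-tableau for the negation ~(<>~(p1 | p2) -> <><>~(p1 | p2)):
1. ~(<>~(p1 | p2) -> <><>~(p1 | p2)), 0
2. <>~(p1 | p2), 0   [~->-rule on 1]
3. ~<><>~(p1 | p2), 0   [~->-rule on 1]
4. ~<>~(p1 | p2), 0   [~<>-rule on 3 via 0R0]
5. p1 | p2, 0   [~<>-rule on 4 via 0R0]
6. p2, 0   [|-rule on 5 (branches; this branch)]
7. ~(p1 | p2), 1   [<>-rule on 2: fresh world 1, 0R1]
8. ~p1, 1   [~|-rule on 7]
9. ~p2, 1   [~|-rule on 7]
10. ~<>~(p1 | p2), 1   [~<>-rule on 3 via 0R1]
11. p1 | p2, 1   [~<>-rule on 4 via 0R1]
12. p2, 1   [|-rule on 11 (branches; this branch)]
Accessibility: 0R0, 0R1, 1R1
Branch closes: p2 and ~p2 both at 1.
Every branch closes (one shown): valid in T, hence also in S4, S5 (every theorem of T is a theorem of S4 and S5).
K-tableau for the negation ~(<>~(p1 | p2) -> <><>~(p1 | p2)):
1. ~(<>~(p1 | p2) -> <><>~(p1 | p2)), 0
2. <>~(p1 | p2), 0   [~->-rule on 1]
3. ~<><>~(p1 | p2), 0   [~->-rule on 1]
4. ~(p1 | p2), 1   [<>-rule on 2: fresh world 1, 0R1]
5. ~p1, 1   [~|-rule on 4]
6. ~p2, 1   [~|-rule on 4]
7. ~<>~(p1 | p2), 1   [~<>-rule on 3 via 0R1]
Accessibility: 0R1
Complete open branch: countermodel on a K-frame, so not valid in K.

T, S4, S5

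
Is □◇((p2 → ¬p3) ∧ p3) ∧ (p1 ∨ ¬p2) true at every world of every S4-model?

Tableau for the negation ¬(□◇((p2 → ¬p3) ∧ p3) ∧ (p1 ∨ ¬p2)):
1. ¬(□◇((p2 → ¬p3) ∧ p3) ∧ (p1 ∨ ¬p2)), 0
2. ¬(p1 ∨ ¬p2), 0   [¬∧-rule on 1 (branches; this branch)]
3. ¬p1, 0   [¬∨-rule on 2]
4. p2, 0   [¬∨-rule on 2]
Accessibility: 0R0
The negation has an open branch (countermodel exists).

Not valid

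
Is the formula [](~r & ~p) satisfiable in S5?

Yes, satisfiable

1. [](~r & ~p), 0
2. ~r & ~p, 0
3. ~r, 0
4. ~p, 0
Accessibility: 0R0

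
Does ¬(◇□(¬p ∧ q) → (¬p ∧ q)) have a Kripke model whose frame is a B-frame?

1. ¬(◇□(¬p ∧ q) → (¬p ∧ q)), u
2. ◇□(¬p ∧ q), u
3. ¬(¬p ∧ q), u
4. ¬q, u
5. □(¬p ∧ q), v
6. ¬p ∧ q, u
7. ¬p, u
8. q, u
Accessibility: uRu, uRv, vRu, vRv
Branch closes: q and ¬q both at u.
All branches of the tableau close; one closing branch shown above.

Unsatisfiable (every branch closes)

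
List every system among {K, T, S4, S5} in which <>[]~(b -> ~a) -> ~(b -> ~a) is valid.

S5

S4-tableau for the negation ~(<>[]~(b -> ~a) -> ~(b -> ~a)):
1. ~(<>[]~(b -> ~a) -> ~(b -> ~a)), 0
2. <>[]~(b -> ~a), 0   [~->-rule on 1]
3. b -> ~a, 0   [~->-rule on 1]
4. ~a, 0   [->-rule on 3 (branches; this branch)]
5. []~(b -> ~a), 1   [<>-rule on 2: fresh world 1, 0R1]
6. ~(b -> ~a), 1   [[]-rule on 5 via 1R1]
7. b, 1   [~->-rule on 6]
8. a, 1   [~->-rule on 6]
Accessibility: 0R0, 0R1, 1R1
Complete open branch: countermodel on an S4-frame, so not valid in S4, nor in K, T (the same frame is also a K-frame and a T-frame).
S5-tableau for the negation ~(<>[]~(b -> ~a) -> ~(b -> ~a)):
1. ~(<>[]~(b -> ~a) -> ~(b -> ~a)), 0
2. <>[]~(b -> ~a), 0   [~->-rule on 1]
3. b -> ~a, 0   [~->-rule on 1]
4. ~a, 0   [->-rule on 3 (branches; this branch)]
5. []~(b -> ~a), 1   [<>-rule on 2: fresh world 1, 0R1]
6. ~(b -> ~a), 0   [[]-rule on 5 via 1R0]
7. b, 0   [~->-rule on 6]
8. a, 0   [~->-rule on 6]
Accessibility: 0R0, 0R1, 1R0, 1R1
Branch closes: a and ~a both at 0.
Every branch closes (one shown): valid in S5.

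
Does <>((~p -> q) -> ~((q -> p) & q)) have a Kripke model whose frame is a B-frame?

Satisfiable

1. <>((~p -> q) -> ~((q -> p) & q)), w0
2. (~p -> q) -> ~((q -> p) & q), w1   [<>-rule on 1: fresh world w1, w0Rw1]
3. ~((q -> p) & q), w1   [->-rule on 2 (branches; this branch)]
4. ~q, w1   [~&-rule on 3 (branches; this branch)]
Accessibility: w0Rw0, w0Rw1, w1Rw0, w1Rw1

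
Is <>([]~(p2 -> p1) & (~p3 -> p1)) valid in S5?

Not valid

Tableau for the negation ~<>([]~(p2 -> p1) & (~p3 -> p1)):
1. ~<>([]~(p2 -> p1) & (~p3 -> p1)), u
2. ~([]~(p2 -> p1) & (~p3 -> p1)), u   [~<>-rule on 1 via uRu]
3. ~(~p3 -> p1), u   [~&-rule on 2 (branches; this branch)]
4. ~p3, u   [~->-rule on 3]
5. ~p1, u   [~->-rule on 3]
Accessibility: uRu
The negation has an open branch (countermodel exists).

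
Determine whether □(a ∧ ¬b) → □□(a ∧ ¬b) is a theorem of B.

Not valid

Tableau for the negation ¬(□(a ∧ ¬b) → □□(a ∧ ¬b)):
1. ¬(□(a ∧ ¬b) → □□(a ∧ ¬b)), 0
2. □(a ∧ ¬b), 0
3. ¬□□(a ∧ ¬b), 0
4. a ∧ ¬b, 0
5. a, 0
6. ¬b, 0
7. ¬□(a ∧ ¬b), 1
8. a ∧ ¬b, 1
9. a, 1
10. ¬b, 1
11. ¬(a ∧ ¬b), 2
12. b, 2
Accessibility: 0R0, 0R1, 1R0, 1R1, 1R2, 2R1, 2R2
The negation has an open branch (countermodel exists).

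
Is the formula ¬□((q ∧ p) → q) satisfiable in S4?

No, unsatisfiable

1. ¬□((q ∧ p) → q), 0
2. ¬((q ∧ p) → q), 1
3. q ∧ p, 1
4. ¬q, 1
5. q, 1
6. p, 1
Accessibility: 0R0, 0R1, 1R1
Branch closes: q and ¬q both at 1.
Every branch closes; the branch above is one of them.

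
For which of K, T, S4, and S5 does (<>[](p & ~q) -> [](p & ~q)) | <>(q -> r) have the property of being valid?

T, S4, S5

T-tableau for the negation ~((<>[](p & ~q) -> [](p & ~q)) | <>(q -> r)):
1. ~((<>[](p & ~q) -> [](p & ~q)) | <>(q -> r)), w0
2. ~(<>[](p & ~q) -> [](p & ~q)), w0
3. ~<>(q -> r), w0
4. <>[](p & ~q), w0
5. ~[](p & ~q), w0
6. ~(q -> r), w0
7. q, w0
8. ~r, w0
9. [](p & ~q), w1
10. ~(q -> r), w1
11. q, w1
12. ~r, w1
13. p & ~q, w1
14. p, w1
15. ~q, w1
Accessibility: w0Rw0, w0Rw1, w1Rw1
Branch closes: q and ~q both at w1.
Every branch closes (one shown): valid in T, hence also in S4, S5 (every theorem of T is a theorem of S4 and S5).
K-tableau for the negation ~((<>[](p & ~q) -> [](p & ~q)) | <>(q -> r)):
1. ~((<>[](p & ~q) -> [](p & ~q)) | <>(q -> r)), w0
2. ~(<>[](p & ~q) -> [](p & ~q)), w0
3. ~<>(q -> r), w0
4. <>[](p & ~q), w0
5. ~[](p & ~q), w0
6. [](p & ~q), w1
7. ~(q -> r), w1
8. q, w1
9. ~r, w1
10. ~(p & ~q), w2
11. ~(q -> r), w2
12. q, w2
13. ~r, w2
Accessibility: w0Rw1, w0Rw2
Complete open branch: countermodel on a K-frame, so not valid in K.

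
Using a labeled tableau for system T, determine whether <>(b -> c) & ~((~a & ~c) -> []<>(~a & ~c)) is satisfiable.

1. <>(b -> c) & ~((~a & ~c) -> []<>(~a & ~c)), w0
2. <>(b -> c), w0   [&-rule on 1]
3. ~((~a & ~c) -> []<>(~a & ~c)), w0   [&-rule on 1]
4. ~a & ~c, w0   [~->-rule on 3]
5. ~[]<>(~a & ~c), w0   [~->-rule on 3]
6. ~a, w0   [&-rule on 4]
7. ~c, w0   [&-rule on 4]
8. b -> c, w1   [<>-rule on 2: fresh world w1, w0Rw1]
9. c, w1   [->-rule on 8 (branches; this branch)]
10. ~<>(~a & ~c), w2   [~[]-rule on 5: fresh world w2, w0Rw2]
11. ~(~a & ~c), w2   [~<>-rule on 10 via w2Rw2]
12. c, w2   [~&-rule on 11 (branches; this branch)]
Accessibility: w0Rw0, w0Rw1, w0Rw2, w1Rw1, w2Rw2

Satisfiable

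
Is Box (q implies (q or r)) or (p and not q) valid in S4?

Valid in S4

Tableau for the negation not (Box (q implies (q or r)) or (p and not q)):
1. not (Box (q implies (q or r)) or (p and not q)), 0
2. not Box (q implies (q or r)), 0
3. not (p and not q), 0
4. q, 0
5. not (q implies (q or r)), 1
6. q, 1
7. not (q or r), 1
8. not q, 1
9. not r, 1
Accessibility: 0R0, 0R1, 1R1
Branch closes: q and not q both at 1.
All branches of the negation close; one closing branch shown above.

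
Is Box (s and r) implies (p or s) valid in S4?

Yes, valid

Tableau for the negation not (Box (s and r) implies (p or s)):
1. not (Box (s and r) implies (p or s)), w0
2. Box (s and r), w0
3. not (p or s), w0
4. not p, w0
5. not s, w0
6. s and r, w0
7. s, w0
8. r, w0
Accessibility: w0Rw0
Branch closes: s and not s both at w0.
Every branch of the negation's tableau closes; the branch above is one of them.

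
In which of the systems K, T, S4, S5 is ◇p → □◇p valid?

S5

S4-tableau for the negation ¬(◇p → □◇p):
1. ¬(◇p → □◇p), w0
2. ◇p, w0
3. ¬□◇p, w0
4. p, w1
5. ¬◇p, w2
6. ¬p, w2
Accessibility: w0Rw0, w0Rw1, w0Rw2, w1Rw1, w2Rw2
Complete open branch: countermodel on an S4-frame, so not valid in S4, nor in K, T (the same frame is also a K-frame and a T-frame).
S5-tableau for the negation ¬(◇p → □◇p):
1. ¬(◇p → □◇p), w0
2. ◇p, w0
3. ¬□◇p, w0
4. p, w1
5. ¬◇p, w2
6. ¬p, w0
7. ¬p, w1
Accessibility: w0Rw0, w0Rw1, w0Rw2, w1Rw0, w1Rw1, w1Rw2, w2Rw0, w2Rw1, w2Rw2
Branch closes: p and ¬p both at w1.
Every branch closes (one shown): valid in S5.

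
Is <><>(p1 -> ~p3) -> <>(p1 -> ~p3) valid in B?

Tableau for the negation ~(<><>(p1 -> ~p3) -> <>(p1 -> ~p3)):
1. ~(<><>(p1 -> ~p3) -> <>(p1 -> ~p3)), 0
2. <><>(p1 -> ~p3), 0   [~->-rule on 1]
3. ~<>(p1 -> ~p3), 0   [~->-rule on 1]
4. ~(p1 -> ~p3), 0   [~<>-rule on 3 via 0R0]
5. p1, 0   [~->-rule on 4]
6. p3, 0   [~->-rule on 4]
7. <>(p1 -> ~p3), 1   [<>-rule on 2: fresh world 1, 0R1]
8. ~(p1 -> ~p3), 1   [~<>-rule on 3 via 0R1]
9. p1, 1   [~->-rule on 8]
10. p3, 1   [~->-rule on 8]
11. p1 -> ~p3, 2   [<>-rule on 7: fresh world 2, 1R2]
12. ~p3, 2   [->-rule on 11 (branches; this branch)]
Accessibility: 0R0, 0R1, 1R0, 1R1, 1R2, 2R1, 2R2
The negation has an open branch (countermodel exists).

Not valid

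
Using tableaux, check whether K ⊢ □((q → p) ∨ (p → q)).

Tableau for the negation ¬□((q → p) ∨ (p → q)):
1. ¬□((q → p) ∨ (p → q)), w0
2. ¬((q → p) ∨ (p → q)), w1   [¬□-rule on 1: fresh world w1, w0Rw1]
3. ¬(q → p), w1   [¬∨-rule on 2]
4. ¬(p → q), w1   [¬∨-rule on 2]
5. q, w1   [¬→-rule on 3]
6. ¬p, w1   [¬→-rule on 3]
7. p, w1   [¬→-rule on 4]
8. ¬q, w1   [¬→-rule on 4]
Accessibility: w0Rw1
Branch closes: p and ¬p both at w1.
All branches of the negation close; one closing branch shown above.

Valid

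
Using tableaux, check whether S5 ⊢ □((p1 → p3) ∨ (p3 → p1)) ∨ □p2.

Tableau for the negation ¬(□((p1 → p3) ∨ (p3 → p1)) ∨ □p2):
1. ¬(□((p1 → p3) ∨ (p3 → p1)) ∨ □p2), u
2. ¬□((p1 → p3) ∨ (p3 → p1)), u   [¬∨-rule on 1]
3. ¬□p2, u   [¬∨-rule on 1]
4. ¬((p1 → p3) ∨ (p3 → p1)), v   [¬□-rule on 2: fresh world v, uRv]
5. ¬(p1 → p3), v   [¬∨-rule on 4]
6. ¬(p3 → p1), v   [¬∨-rule on 4]
7. p1, v   [¬→-rule on 5]
8. ¬p3, v   [¬→-rule on 5]
9. p3, v   [¬→-rule on 6]
10. ¬p1, v   [¬→-rule on 6]
Accessibility: uRu, uRv, vRu, vRv
Branch closes: p3 and ¬p3 both at v.
Every branch of the negation's tableau closes; the branch above is one of them.

Valid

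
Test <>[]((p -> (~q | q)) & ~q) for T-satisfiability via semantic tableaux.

1. <>[]((p -> (~q | q)) & ~q), u
2. []((p -> (~q | q)) & ~q), v
3. (p -> (~q | q)) & ~q, v
4. p -> (~q | q), v
5. ~q, v
6. ~q | q, v
Accessibility: uRu, uRv, vRv

Satisfiable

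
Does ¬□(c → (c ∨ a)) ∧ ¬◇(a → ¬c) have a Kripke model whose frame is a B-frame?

Unsatisfiable (every branch closes)

1. ¬□(c → (c ∨ a)) ∧ ¬◇(a → ¬c), u
2. ¬□(c → (c ∨ a)), u   [∧-rule on 1]
3. ¬◇(a → ¬c), u   [∧-rule on 1]
4. ¬(a → ¬c), u   [¬◇-rule on 3 via uRu]
5. a, u   [¬→-rule on 4]
6. c, u   [¬→-rule on 4]
7. ¬(c → (c ∨ a)), v   [¬□-rule on 2: fresh world v, uRv]
8. c, v   [¬→-rule on 7]
9. ¬(c ∨ a), v   [¬→-rule on 7]
10. ¬c, v   [¬∨-rule on 9]
11. ¬a, v   [¬∨-rule on 9]
Accessibility: uRu, uRv, vRu, vRv
Branch closes: c and ¬c both at v.
All branches of the tableau close; one closing branch shown above.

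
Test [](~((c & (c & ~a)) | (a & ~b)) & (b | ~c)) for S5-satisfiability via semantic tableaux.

1. [](~((c & (c & ~a)) | (a & ~b)) & (b | ~c)), 0
2. ~((c & (c & ~a)) | (a & ~b)) & (b | ~c), 0
3. ~((c & (c & ~a)) | (a & ~b)), 0
4. b | ~c, 0
5. ~(c & (c & ~a)), 0
6. ~(a & ~b), 0
7. ~c, 0
8. ~(c & ~a), 0
9. b, 0
10. a, 0
Accessibility: 0R0

Satisfiable (open branch found)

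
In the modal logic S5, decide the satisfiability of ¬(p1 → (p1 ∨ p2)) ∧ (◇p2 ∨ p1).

1. ¬(p1 → (p1 ∨ p2)) ∧ (◇p2 ∨ p1), w0
2. ¬(p1 → (p1 ∨ p2)), w0   [∧-rule on 1]
3. ◇p2 ∨ p1, w0   [∧-rule on 1]
4. p1, w0   [¬→-rule on 2]
5. ¬(p1 ∨ p2), w0   [¬→-rule on 2]
6. ¬p1, w0   [¬∨-rule on 5]
7. ¬p2, w0   [¬∨-rule on 5]
Accessibility: w0Rw0
Branch closes: p1 and ¬p1 both at w0.
All branches of the tableau close; one closing branch shown above.

Unsatisfiable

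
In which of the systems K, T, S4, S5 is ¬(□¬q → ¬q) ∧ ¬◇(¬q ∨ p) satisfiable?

K

T-tableau for the formula:
1. ¬(□¬q → ¬q) ∧ ¬◇(¬q ∨ p), w0
2. ¬(□¬q → ¬q), w0   [∧-rule on 1]
3. ¬◇(¬q ∨ p), w0   [∧-rule on 1]
4. □¬q, w0   [¬→-rule on 2]
5. q, w0   [¬→-rule on 2]
6. ¬(¬q ∨ p), w0   [¬◇-rule on 3 via w0Rw0]
7. ¬p, w0   [¬∨-rule on 6]
8. ¬q, w0   [□-rule on 4 via w0Rw0]
Accessibility: w0Rw0
Branch closes: q and ¬q both at w0.
Every branch closes (one shown): unsatisfiable in T, hence also in S4, S5 (every S4/S5-frame is a T-frame).
K-tableau for the formula:
1. ¬(□¬q → ¬q) ∧ ¬◇(¬q ∨ p), w0
2. ¬(□¬q → ¬q), w0   [∧-rule on 1]
3. ¬◇(¬q ∨ p), w0   [∧-rule on 1]
4. □¬q, w0   [¬→-rule on 2]
5. q, w0   [¬→-rule on 2]
Complete open branch: satisfiable in K.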